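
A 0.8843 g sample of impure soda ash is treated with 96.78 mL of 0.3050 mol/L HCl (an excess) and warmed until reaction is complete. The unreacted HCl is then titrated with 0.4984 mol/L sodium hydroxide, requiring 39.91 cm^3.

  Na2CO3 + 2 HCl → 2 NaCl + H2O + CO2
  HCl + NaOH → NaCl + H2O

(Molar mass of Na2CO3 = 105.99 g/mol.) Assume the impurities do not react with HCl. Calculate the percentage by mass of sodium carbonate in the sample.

n(HCl) added = 0.09678 × 0.3050 = 0.02952 mol
n(NaOH) used in back-titration = 0.03991 × 0.4984 = 0.01989 mol
n(HCl) left over = 0.01989 mol (1:1 ratio)
n(HCl) consumed by analyte = 0.02952 − 0.01989 = 9.627 × 10^-3 mol
From the 1:2 ratio, n(Na2CO3) = 1/2 × 9.627 × 10^-3 = 4.813 × 10^-3 mol
mass of Na2CO3 = 4.813 × 10^-3 × 105.99 = 0.5102 g
% Na2CO3 = 0.5102 / 0.8843 × 100 = 57.69 %

57.69 %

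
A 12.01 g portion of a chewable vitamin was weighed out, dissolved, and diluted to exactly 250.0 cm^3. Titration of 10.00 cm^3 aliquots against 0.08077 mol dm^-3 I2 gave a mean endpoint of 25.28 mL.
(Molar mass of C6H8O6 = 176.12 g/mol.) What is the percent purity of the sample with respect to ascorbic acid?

C6H8O6 + I2 → C6H6O6 + 2 HI
n(I2) per titration = 0.02528 × 0.08077 = 2.042 × 10^-3 mol
n(C6H8O6) in each aliquot = 2.042 × 10^-3 mol (1:1 ratio)
n(C6H8O6) in the whole flask = 2.042 × 10^-3 × 250.0/10.00 = 0.05105 mol
mass of C6H8O6 = 0.05105 × 176.12 = 8.990 g
% C6H8O6 = 8.990 / 12.01 × 100 = 74.86 %

74.86 %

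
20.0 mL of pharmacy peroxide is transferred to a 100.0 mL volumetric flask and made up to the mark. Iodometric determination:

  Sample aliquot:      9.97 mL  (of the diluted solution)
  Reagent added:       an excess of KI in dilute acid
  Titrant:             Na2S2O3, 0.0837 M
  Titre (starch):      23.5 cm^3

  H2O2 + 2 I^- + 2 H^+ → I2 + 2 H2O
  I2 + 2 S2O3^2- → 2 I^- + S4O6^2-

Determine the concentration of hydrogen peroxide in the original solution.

n(S2O3^2-) = 0.0235 × 0.0837 = 1.97 × 10^-3 mol
n(I2) = n(S2O3^2-)/2 = 9.83 × 10^-4 mol
n(H2O2) in the aliquot = 9.83 × 10^-4 mol (1:1 ratio)
[H2O2]_dilute = 9.83 × 10^-4 / 0.00997 = 0.0986 mol/L
[H2O2]_original = 0.0986 × 100.0/20.0 = 0.493 mol/L

0.493 M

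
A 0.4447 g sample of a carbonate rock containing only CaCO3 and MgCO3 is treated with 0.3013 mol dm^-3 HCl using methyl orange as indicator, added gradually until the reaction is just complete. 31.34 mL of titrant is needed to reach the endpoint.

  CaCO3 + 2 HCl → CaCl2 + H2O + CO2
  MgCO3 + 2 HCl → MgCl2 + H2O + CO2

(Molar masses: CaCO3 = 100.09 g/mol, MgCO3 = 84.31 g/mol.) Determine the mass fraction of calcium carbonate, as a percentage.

66.53 %

n(HCl) = 0.03134 × 0.3013 = 9.443 × 10^-3 mol
Let x = n(CaCO3), y = n(MgCO3).
Titrant: 2x + 2y = 9.443 × 10^-3;  mass: 100.09x + 84.31y = 0.4447
Solving, x = 2.956 × 10^-3 mol, y = 1.766 × 10^-3 mol
mass of CaCO3 = 2.956 × 10^-3 × 100.09 = 0.2958 g
% CaCO3 = 0.2958 / 0.4447 × 100 = 66.53 %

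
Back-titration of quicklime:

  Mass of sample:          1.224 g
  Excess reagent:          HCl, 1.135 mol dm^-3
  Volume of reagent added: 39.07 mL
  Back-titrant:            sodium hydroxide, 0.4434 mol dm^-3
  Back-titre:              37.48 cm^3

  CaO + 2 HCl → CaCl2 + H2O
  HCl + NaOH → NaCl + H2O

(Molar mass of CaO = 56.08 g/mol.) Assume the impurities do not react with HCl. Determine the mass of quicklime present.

n(HCl) added = 0.03907 × 1.135 = 0.04434 mol
n(NaOH) used in back-titration = 0.03748 × 0.4434 = 0.01662 mol
n(HCl) left over = 0.01662 mol (1:1 ratio)
n(HCl) consumed by analyte = 0.04434 − 0.01662 = 0.02773 mol
From the 1:2 ratio, n(CaO) = 1/2 × 0.02773 = 0.01386 mol
mass of CaO = 0.01386 × 56.08 = 0.7774 g

0.7774 g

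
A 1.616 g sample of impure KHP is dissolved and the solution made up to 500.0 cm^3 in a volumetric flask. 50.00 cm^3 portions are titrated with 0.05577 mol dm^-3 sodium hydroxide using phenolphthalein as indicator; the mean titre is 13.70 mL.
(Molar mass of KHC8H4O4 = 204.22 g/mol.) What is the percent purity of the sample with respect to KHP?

96.56 %

KHC8H4O4 + NaOH → KNaC8H4O4 + H2O
n(NaOH) per titration = 0.01370 × 0.05577 = 7.640 × 10^-4 mol
n(KHC8H4O4) in each aliquot = 7.640 × 10^-4 mol (1:1 ratio)
n(KHC8H4O4) in the whole flask = 7.640 × 10^-4 × 500.0/50.00 = 7.640 × 10^-3 mol
mass of KHC8H4O4 = 7.640 × 10^-3 × 204.22 = 1.560 g
% KHC8H4O4 = 1.560 / 1.616 × 100 = 96.56 %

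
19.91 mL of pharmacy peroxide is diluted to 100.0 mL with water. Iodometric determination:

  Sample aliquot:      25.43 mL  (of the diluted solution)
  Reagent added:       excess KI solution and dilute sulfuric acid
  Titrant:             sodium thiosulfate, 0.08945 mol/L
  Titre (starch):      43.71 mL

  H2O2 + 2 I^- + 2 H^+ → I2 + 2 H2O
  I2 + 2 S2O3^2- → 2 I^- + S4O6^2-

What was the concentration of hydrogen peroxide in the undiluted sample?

0.3861 mol/L

n(S2O3^2-) = 0.04371 × 0.08945 = 3.910 × 10^-3 mol
n(I2) = n(S2O3^2-)/2 = 1.955 × 10^-3 mol
n(H2O2) in the aliquot = 1.955 × 10^-3 mol (1:1 ratio)
[H2O2]_dilute = 1.955 × 10^-3 / 0.02543 = 0.07687 mol/L
[H2O2]_original = 0.07687 × 100.0/19.91 = 0.3861 mol/L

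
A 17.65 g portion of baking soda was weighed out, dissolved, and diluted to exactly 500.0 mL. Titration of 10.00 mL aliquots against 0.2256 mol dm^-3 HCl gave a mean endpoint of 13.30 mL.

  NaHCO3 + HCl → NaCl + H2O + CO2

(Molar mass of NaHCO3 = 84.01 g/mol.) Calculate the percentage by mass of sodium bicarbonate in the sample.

71.41 %

n(HCl) per titration = 0.01330 × 0.2256 = 3.000 × 10^-3 mol
n(NaHCO3) in each aliquot = 3.000 × 10^-3 mol (1:1 ratio)
n(NaHCO3) in the whole flask = 3.000 × 10^-3 × 500.0/10.00 = 0.1500 mol
mass of NaHCO3 = 0.1500 × 84.01 = 12.60 g
% NaHCO3 = 12.60 / 17.65 × 100 = 71.41 %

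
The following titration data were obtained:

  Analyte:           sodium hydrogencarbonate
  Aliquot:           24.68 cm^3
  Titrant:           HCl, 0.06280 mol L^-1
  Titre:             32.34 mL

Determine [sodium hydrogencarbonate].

NaHCO3 + HCl → NaCl + H2O + CO2
n(HCl) = 0.03234 L × 0.06280 mol/L = 2.031 × 10^-3 mol
n(NaHCO3) = 2.031 × 10^-3 mol (1:1 mole ratio)
[NaHCO3] = 2.031 × 10^-3 mol / 0.02468 L = 0.08229 mol/L

0.08229 mol/L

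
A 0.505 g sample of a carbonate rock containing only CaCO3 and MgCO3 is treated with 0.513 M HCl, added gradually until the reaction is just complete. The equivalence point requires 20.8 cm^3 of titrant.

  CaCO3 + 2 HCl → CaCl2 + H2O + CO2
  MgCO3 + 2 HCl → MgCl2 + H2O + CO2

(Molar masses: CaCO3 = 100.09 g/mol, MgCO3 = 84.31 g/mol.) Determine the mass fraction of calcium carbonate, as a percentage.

n(HCl) = 0.0208 × 0.513 = 0.0107 mol
Let x = n(CaCO3), y = n(MgCO3).
Titrant: 2x + 2y = 0.0107;  mass: 100.09x + 84.31y = 0.505
Solving, x = 3.50 × 10^-3 mol, y = 1.84 × 10^-3 mol
mass of CaCO3 = 3.50 × 10^-3 × 100.09 = 0.350 g
% CaCO3 = 0.350 / 0.505 × 100 = 69.3 %

69.3 %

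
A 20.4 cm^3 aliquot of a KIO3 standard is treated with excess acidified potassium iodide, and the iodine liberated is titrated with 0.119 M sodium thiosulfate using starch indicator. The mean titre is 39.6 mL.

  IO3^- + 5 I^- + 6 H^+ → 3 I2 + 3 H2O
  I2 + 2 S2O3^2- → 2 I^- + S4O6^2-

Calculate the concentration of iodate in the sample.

0.0385 M

n(S2O3^2-) = 0.0396 × 0.119 = 4.71 × 10^-3 mol
n(I2) = n(S2O3^2-)/2 = 2.36 × 10^-3 mol
From the 1:3 ratio, n(IO3^-) in the aliquot = 1/3 × 2.36 × 10^-3 = 7.85 × 10^-4 mol
[IO3^-] = 7.85 × 10^-4 / 0.0204 = 0.0385 mol/L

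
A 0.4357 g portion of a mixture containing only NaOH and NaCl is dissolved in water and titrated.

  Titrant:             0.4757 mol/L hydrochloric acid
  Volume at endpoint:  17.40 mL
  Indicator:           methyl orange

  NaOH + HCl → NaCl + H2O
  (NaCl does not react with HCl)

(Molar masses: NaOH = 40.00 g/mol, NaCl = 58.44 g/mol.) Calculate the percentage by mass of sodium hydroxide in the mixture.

n(HCl) = 0.01740 × 0.4757 = 8.277 × 10^-3 mol
Let x = n(NaOH), y = n(NaCl).
Titrant: 1x = 8.277 × 10^-3;  mass: 40.00x + 58.44y = 0.4357
Solving, x = 8.277 × 10^-3 mol, y = 1.790 × 10^-3 mol
mass of NaOH = 8.277 × 10^-3 × 40.00 = 0.3311 g
% NaOH = 0.3311 / 0.4357 × 100 = 75.99 %

75.99 %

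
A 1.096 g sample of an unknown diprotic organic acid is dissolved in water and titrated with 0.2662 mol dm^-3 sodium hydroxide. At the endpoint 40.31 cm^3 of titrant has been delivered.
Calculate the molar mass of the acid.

n(NaOH) = 0.04031 L × 0.2662 mol/L = 0.01073 mol
From the 1:2 ratio, n(H2A) = 1/2 × 0.01073 = 5.365 × 10^-3 mol
M = m / n = 1.096 g / 5.365 × 10^-3 mol = 204.3 g/mol

204.3 g/mol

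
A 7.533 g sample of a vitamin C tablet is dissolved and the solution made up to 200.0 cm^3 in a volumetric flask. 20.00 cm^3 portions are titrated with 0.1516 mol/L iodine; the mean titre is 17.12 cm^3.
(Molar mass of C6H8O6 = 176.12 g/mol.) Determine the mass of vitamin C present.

4.571 g

C6H8O6 + I2 → C6H6O6 + 2 HI
n(I2) per titration = 0.01712 × 0.1516 = 2.595 × 10^-3 mol
n(C6H8O6) in each aliquot = 2.595 × 10^-3 mol (1:1 ratio)
n(C6H8O6) in the whole flask = 2.595 × 10^-3 × 200.0/20.00 = 0.02595 mol
mass of C6H8O6 = 0.02595 × 176.12 = 4.571 g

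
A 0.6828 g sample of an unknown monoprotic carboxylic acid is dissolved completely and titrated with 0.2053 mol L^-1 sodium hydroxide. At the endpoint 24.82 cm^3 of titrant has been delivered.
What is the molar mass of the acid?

n(NaOH) = 0.02482 L × 0.2053 mol/L = 5.096 × 10^-3 mol
n(HA) = 5.096 × 10^-3 mol (1:1 ratio)
M = m / n = 0.6828 g / 5.096 × 10^-3 mol = 134.0 g/mol

134.0 g/mol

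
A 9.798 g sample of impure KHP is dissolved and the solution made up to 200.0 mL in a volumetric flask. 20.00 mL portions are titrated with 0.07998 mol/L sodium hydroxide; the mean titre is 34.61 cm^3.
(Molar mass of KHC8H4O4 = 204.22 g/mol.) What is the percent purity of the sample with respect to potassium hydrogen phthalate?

57.70 %

KHC8H4O4 + NaOH → KNaC8H4O4 + H2O
n(NaOH) per titration = 0.03461 × 0.07998 = 2.768 × 10^-3 mol
n(KHC8H4O4) in each aliquot = 2.768 × 10^-3 mol (1:1 ratio)
n(KHC8H4O4) in the whole flask = 2.768 × 10^-3 × 200.0/20.00 = 0.02768 mol
mass of KHC8H4O4 = 0.02768 × 204.22 = 5.653 g
% KHC8H4O4 = 5.653 / 9.798 × 100 = 57.70 %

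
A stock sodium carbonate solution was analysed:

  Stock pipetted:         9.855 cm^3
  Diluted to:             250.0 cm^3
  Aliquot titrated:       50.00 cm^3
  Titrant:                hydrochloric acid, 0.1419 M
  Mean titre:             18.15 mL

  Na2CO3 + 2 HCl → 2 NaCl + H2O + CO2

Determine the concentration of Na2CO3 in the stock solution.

n(HCl) = 0.01815 × 0.1419 = 2.575 × 10^-3 mol
From the 1:2 ratio, n(Na2CO3) in the aliquot = 1/2 × 2.575 × 10^-3 = 1.288 × 10^-3 mol
[Na2CO3]_dilute = 1.288 × 10^-3 / 0.05000 = 0.02575 mol/L
Dilution factor = 250.0 / 9.855 = 25.37
[Na2CO3]_stock = 0.02575 × 25.37 = 0.6533 mol/L

0.6533 M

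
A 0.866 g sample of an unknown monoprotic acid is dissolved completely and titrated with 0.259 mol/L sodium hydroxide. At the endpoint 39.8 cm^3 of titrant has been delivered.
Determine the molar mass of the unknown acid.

84.0 g/mol

n(NaOH) = 0.0398 L × 0.259 mol/L = 0.0103 mol
n(HA) = 0.0103 mol (1:1 ratio)
M = m / n = 0.866 g / 0.0103 mol = 84.0 g/mol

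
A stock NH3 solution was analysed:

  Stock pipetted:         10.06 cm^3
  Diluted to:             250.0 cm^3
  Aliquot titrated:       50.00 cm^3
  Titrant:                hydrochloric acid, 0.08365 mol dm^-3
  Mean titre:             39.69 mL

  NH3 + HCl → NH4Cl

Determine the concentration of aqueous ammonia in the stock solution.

1.650 mol/L

n(HCl) = 0.03969 × 0.08365 = 3.320 × 10^-3 mol
n(NH3) in the aliquot = 3.320 × 10^-3 mol (1:1 ratio)
[NH3]_dilute = 3.320 × 10^-3 / 0.05000 = 0.06640 mol/L
Dilution factor = 250.0 / 10.06 = 24.85
[NH3]_stock = 0.06640 × 24.85 = 1.650 mol/L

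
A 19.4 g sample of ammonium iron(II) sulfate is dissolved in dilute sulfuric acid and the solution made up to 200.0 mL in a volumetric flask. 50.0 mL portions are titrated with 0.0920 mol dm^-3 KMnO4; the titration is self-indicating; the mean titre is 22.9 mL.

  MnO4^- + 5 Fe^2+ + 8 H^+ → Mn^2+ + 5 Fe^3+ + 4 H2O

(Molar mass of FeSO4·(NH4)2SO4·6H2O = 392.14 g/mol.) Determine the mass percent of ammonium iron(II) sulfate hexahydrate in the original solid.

n(KMnO4) per titration = 0.0229 × 0.0920 = 2.11 × 10^-3 mol
From the 5:1 ratio, n(FeSO4·(NH4)2SO4·6H2O) in each aliquot = 5/1 × 2.11 × 10^-3 = 0.0105 mol
n(FeSO4·(NH4)2SO4·6H2O) in the whole flask = 0.0105 × 200.0/50.0 = 0.0421 mol
mass of FeSO4·(NH4)2SO4·6H2O = 0.0421 × 392.14 = 16.5 g
% FeSO4·(NH4)2SO4·6H2O = 16.5 / 19.4 × 100 = 85.2 %

85.2 %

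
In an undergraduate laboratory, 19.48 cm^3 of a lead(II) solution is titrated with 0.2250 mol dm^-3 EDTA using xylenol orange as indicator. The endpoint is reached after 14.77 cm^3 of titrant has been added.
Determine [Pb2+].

Pb^2+ + EDTA^4- → [Pb(EDTA)]^2-
n(EDTA) = 0.01477 L × 0.2250 mol/L = 3.323 × 10^-3 mol
n(Pb2+) = 3.323 × 10^-3 mol (1:1 mole ratio)
[Pb2+] = 3.323 × 10^-3 mol / 0.01948 L = 0.1706 mol/L

0.1706 mol/L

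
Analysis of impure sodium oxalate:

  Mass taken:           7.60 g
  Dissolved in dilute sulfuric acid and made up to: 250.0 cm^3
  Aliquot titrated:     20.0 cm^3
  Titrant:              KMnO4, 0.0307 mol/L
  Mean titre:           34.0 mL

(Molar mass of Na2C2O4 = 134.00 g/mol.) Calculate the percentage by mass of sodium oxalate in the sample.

57.5 %

2 MnO4^- + 5 C2O4^2- + 16 H^+ → 2 Mn^2+ + 10 CO2 + 8 H2O
n(KMnO4) per titration = 0.0340 × 0.0307 = 1.04 × 10^-3 mol
From the 5:2 ratio, n(Na2C2O4) in each aliquot = 5/2 × 1.04 × 10^-3 = 2.61 × 10^-3 mol
n(Na2C2O4) in the whole flask = 2.61 × 10^-3 × 250.0/20.0 = 0.0326 mol
mass of Na2C2O4 = 0.0326 × 134.00 = 4.37 g
% Na2C2O4 = 4.37 / 7.60 × 100 = 57.5 %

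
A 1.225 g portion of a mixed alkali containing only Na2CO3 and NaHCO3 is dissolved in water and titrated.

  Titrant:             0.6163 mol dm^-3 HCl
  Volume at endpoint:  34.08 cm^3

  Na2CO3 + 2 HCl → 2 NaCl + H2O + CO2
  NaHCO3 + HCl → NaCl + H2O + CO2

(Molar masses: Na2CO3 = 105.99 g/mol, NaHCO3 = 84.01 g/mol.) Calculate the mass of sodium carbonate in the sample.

0.9218 g

n(HCl) = 0.03408 × 0.6163 = 0.02100 mol
Let x = n(Na2CO3), y = n(NaHCO3).
Titrant: 2x + 1y = 0.02100;  mass: 105.99x + 84.01y = 1.225
Solving, x = 8.697 × 10^-3 mol, y = 3.609 × 10^-3 mol
mass of Na2CO3 = 8.697 × 10^-3 × 105.99 = 0.9218 g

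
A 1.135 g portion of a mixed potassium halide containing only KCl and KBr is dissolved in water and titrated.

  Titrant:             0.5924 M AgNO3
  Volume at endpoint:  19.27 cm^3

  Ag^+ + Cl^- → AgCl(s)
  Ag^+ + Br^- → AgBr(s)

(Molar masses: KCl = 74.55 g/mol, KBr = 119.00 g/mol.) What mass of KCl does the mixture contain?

0.3748 g

n(AgNO3) = 0.01927 × 0.5924 = 0.01142 mol
Let x = n(KCl), y = n(KBr).
Titrant: 1x + 1y = 0.01142;  mass: 74.55x + 119.00y = 1.135
Solving, x = 5.027 × 10^-3 mol, y = 6.389 × 10^-3 mol
mass of KCl = 5.027 × 10^-3 × 74.55 = 0.3748 g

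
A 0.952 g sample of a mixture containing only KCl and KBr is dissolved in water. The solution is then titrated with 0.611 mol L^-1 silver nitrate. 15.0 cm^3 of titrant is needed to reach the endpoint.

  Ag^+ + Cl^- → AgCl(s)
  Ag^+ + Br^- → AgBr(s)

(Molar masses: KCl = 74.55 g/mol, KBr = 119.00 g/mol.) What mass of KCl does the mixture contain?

n(AgNO3) = 0.0150 × 0.611 = 9.16 × 10^-3 mol
Let x = n(KCl), y = n(KBr).
Titrant: 1x + 1y = 9.16 × 10^-3;  mass: 74.55x + 119.00y = 0.952
Solving, x = 3.12 × 10^-3 mol, y = 6.05 × 10^-3 mol
mass of KCl = 3.12 × 10^-3 × 74.55 = 0.233 g

0.233 g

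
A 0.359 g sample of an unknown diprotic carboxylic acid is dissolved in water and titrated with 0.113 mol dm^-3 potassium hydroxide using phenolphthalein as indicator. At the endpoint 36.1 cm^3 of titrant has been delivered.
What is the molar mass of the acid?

n(KOH) = 0.0361 L × 0.113 mol/L = 4.08 × 10^-3 mol
From the 1:2 ratio, n(H2A) = 1/2 × 4.08 × 10^-3 = 2.04 × 10^-3 mol
M = m / n = 0.359 g / 2.04 × 10^-3 mol = 176 g/mol

176 g/mol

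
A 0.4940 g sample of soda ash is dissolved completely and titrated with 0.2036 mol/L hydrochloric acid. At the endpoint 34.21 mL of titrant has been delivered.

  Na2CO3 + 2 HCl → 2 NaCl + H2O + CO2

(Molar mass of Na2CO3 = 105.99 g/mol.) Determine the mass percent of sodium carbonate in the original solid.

n(HCl) = 0.03421 L × 0.2036 mol/L = 6.965 × 10^-3 mol
From the 1:2 ratio, n(Na2CO3) = 1/2 × 6.965 × 10^-3 = 3.483 × 10^-3 mol
mass of Na2CO3 = 3.483 × 10^-3 × 105.99 g/mol = 0.3691 g
% Na2CO3 = 0.3691 / 0.4940 × 100 = 74.72 %

74.72 %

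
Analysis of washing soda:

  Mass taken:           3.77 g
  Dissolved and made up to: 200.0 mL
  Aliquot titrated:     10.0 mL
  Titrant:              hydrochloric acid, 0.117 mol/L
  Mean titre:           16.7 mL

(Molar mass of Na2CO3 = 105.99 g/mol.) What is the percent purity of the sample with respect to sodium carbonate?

54.9 %

Na2CO3 + 2 HCl → 2 NaCl + H2O + CO2
n(HCl) per titration = 0.0167 × 0.117 = 1.95 × 10^-3 mol
From the 1:2 ratio, n(Na2CO3) in each aliquot = 1/2 × 1.95 × 10^-3 = 9.77 × 10^-4 mol
n(Na2CO3) in the whole flask = 9.77 × 10^-4 × 200.0/10.0 = 0.0195 mol
mass of Na2CO3 = 0.0195 × 105.99 = 2.07 g
% Na2CO3 = 2.07 / 3.77 × 100 = 54.9 %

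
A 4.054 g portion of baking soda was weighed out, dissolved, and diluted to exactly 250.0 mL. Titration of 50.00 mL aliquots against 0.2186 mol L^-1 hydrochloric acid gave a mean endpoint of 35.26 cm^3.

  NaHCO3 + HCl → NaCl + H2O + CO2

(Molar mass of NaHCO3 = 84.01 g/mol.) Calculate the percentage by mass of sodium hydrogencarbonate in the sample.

79.86 %

n(HCl) per titration = 0.03526 × 0.2186 = 7.708 × 10^-3 mol
n(NaHCO3) in each aliquot = 7.708 × 10^-3 mol (1:1 ratio)
n(NaHCO3) in the whole flask = 7.708 × 10^-3 × 250.0/50.00 = 0.03854 mol
mass of NaHCO3 = 0.03854 × 84.01 = 3.238 g
% NaHCO3 = 3.238 / 4.054 × 100 = 79.86 %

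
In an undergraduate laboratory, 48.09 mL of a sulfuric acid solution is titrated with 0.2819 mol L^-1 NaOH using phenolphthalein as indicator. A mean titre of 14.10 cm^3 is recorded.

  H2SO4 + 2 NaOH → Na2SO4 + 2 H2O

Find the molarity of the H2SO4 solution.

n(NaOH) = 0.01410 L × 0.2819 mol/L = 3.975 × 10^-3 mol
From the 1:2 mole ratio, n(H2SO4) = 1/2 × 3.975 × 10^-3 = 1.987 × 10^-3 mol
[H2SO4] = 1.987 × 10^-3 mol / 0.04809 L = 0.04133 mol/L

0.04133 mol/L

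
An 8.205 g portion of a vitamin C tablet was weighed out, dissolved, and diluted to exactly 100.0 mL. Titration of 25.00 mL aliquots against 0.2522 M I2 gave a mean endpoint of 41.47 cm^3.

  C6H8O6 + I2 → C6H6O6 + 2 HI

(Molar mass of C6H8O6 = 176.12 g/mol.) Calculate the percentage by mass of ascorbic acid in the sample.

n(I2) per titration = 0.04147 × 0.2522 = 0.01046 mol
n(C6H8O6) in each aliquot = 0.01046 mol (1:1 ratio)
n(C6H8O6) in the whole flask = 0.01046 × 100.0/25.00 = 0.04183 mol
mass of C6H8O6 = 0.04183 × 176.12 = 7.368 g
% C6H8O6 = 7.368 / 8.205 × 100 = 89.80 %

89.80 %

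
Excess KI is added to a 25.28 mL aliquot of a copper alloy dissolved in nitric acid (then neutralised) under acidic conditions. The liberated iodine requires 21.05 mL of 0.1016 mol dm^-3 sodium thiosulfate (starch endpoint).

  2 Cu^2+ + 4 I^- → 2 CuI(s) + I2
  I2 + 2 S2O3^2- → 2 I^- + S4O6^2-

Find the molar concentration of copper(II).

0.08460 mol/L

n(S2O3^2-) = 0.02105 × 0.1016 = 2.139 × 10^-3 mol
n(I2) = n(S2O3^2-)/2 = 1.069 × 10^-3 mol
From the 2:1 ratio, n(Cu2+) in the aliquot = 2/1 × 1.069 × 10^-3 = 2.139 × 10^-3 mol
[Cu2+] = 2.139 × 10^-3 / 0.02528 = 0.08460 mol/L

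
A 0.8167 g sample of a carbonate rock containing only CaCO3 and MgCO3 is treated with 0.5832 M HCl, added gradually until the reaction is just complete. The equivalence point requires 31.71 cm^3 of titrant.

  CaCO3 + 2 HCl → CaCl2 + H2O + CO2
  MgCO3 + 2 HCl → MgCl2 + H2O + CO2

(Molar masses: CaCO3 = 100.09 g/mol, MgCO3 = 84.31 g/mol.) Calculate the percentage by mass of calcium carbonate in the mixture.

28.83 %

n(HCl) = 0.03171 × 0.5832 = 0.01849 mol
Let x = n(CaCO3), y = n(MgCO3).
Titrant: 2x + 2y = 0.01849;  mass: 100.09x + 84.31y = 0.8167
Solving, x = 2.352 × 10^-3 mol, y = 6.895 × 10^-3 mol
mass of CaCO3 = 2.352 × 10^-3 × 100.09 = 0.2354 g
% CaCO3 = 0.2354 / 0.8167 × 100 = 28.83 %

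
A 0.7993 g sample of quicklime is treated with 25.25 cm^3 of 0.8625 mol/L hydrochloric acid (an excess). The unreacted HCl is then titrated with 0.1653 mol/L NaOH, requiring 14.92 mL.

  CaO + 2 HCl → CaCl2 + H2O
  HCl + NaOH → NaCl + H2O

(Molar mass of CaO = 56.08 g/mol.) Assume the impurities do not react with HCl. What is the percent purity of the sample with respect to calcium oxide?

67.75 %

n(HCl) added = 0.02525 × 0.8625 = 0.02178 mol
n(NaOH) used in back-titration = 0.01492 × 0.1653 = 2.466 × 10^-3 mol
n(HCl) left over = 2.466 × 10^-3 mol (1:1 ratio)
n(HCl) consumed by analyte = 0.02178 − 2.466 × 10^-3 = 0.01931 mol
From the 1:2 ratio, n(CaO) = 1/2 × 0.01931 = 9.656 × 10^-3 mol
mass of CaO = 9.656 × 10^-3 × 56.08 = 0.5415 g
% CaO = 0.5415 / 0.7993 × 100 = 67.75 %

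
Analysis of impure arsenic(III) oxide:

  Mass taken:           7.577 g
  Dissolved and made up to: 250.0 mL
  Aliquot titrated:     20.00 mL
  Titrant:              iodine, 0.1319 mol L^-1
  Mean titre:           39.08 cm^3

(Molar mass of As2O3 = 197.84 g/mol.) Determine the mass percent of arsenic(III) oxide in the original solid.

As2O3 + 2 I2 + 2 H2O → As2O5 + 4 HI
n(I2) per titration = 0.03908 × 0.1319 = 5.155 × 10^-3 mol
From the 1:2 ratio, n(As2O3) in each aliquot = 1/2 × 5.155 × 10^-3 = 2.577 × 10^-3 mol
n(As2O3) in the whole flask = 2.577 × 10^-3 × 250.0/20.00 = 0.03222 mol
mass of As2O3 = 0.03222 × 197.84 = 6.374 g
% As2O3 = 6.374 / 7.577 × 100 = 84.12 %

84.12 %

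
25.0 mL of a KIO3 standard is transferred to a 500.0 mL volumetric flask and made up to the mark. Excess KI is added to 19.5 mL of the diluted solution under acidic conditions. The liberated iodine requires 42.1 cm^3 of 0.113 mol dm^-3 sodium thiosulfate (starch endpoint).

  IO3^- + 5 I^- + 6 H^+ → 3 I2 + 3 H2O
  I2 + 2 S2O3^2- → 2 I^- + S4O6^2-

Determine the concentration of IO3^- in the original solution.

n(S2O3^2-) = 0.0421 × 0.113 = 4.76 × 10^-3 mol
n(I2) = n(S2O3^2-)/2 = 2.38 × 10^-3 mol
From the 1:3 ratio, n(IO3^-) in the aliquot = 1/3 × 2.38 × 10^-3 = 7.93 × 10^-4 mol
[IO3^-]_dilute = 7.93 × 10^-4 / 0.0195 = 0.0407 mol/L
[IO3^-]_original = 0.0407 × 500.0/25.0 = 0.813 mol/L

0.813 mol/L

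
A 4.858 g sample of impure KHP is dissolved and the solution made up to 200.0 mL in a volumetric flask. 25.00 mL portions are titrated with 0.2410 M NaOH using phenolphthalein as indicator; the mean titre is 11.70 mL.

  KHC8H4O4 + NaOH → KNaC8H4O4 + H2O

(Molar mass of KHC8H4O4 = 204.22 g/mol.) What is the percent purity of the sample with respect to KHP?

94.83 %

n(NaOH) per titration = 0.01170 × 0.2410 = 2.820 × 10^-3 mol
n(KHC8H4O4) in each aliquot = 2.820 × 10^-3 mol (1:1 ratio)
n(KHC8H4O4) in the whole flask = 2.820 × 10^-3 × 200.0/25.00 = 0.02256 mol
mass of KHC8H4O4 = 0.02256 × 204.22 = 4.607 g
% KHC8H4O4 = 4.607 / 4.858 × 100 = 94.83 %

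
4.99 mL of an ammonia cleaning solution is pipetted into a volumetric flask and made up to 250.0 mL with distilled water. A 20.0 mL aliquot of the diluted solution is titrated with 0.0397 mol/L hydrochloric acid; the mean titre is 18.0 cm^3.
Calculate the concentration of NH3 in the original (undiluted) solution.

1.79 mol/L

NH3 + HCl → NH4Cl
n(HCl) = 0.0180 × 0.0397 = 7.15 × 10^-4 mol
n(NH3) in the aliquot = 7.15 × 10^-4 mol (1:1 ratio)
[NH3]_dilute = 7.15 × 10^-4 / 0.0200 = 0.0357 mol/L
Dilution factor = 250.0 / 4.99 = 50.10
[NH3]_stock = 0.0357 × 50.10 = 1.79 mol/L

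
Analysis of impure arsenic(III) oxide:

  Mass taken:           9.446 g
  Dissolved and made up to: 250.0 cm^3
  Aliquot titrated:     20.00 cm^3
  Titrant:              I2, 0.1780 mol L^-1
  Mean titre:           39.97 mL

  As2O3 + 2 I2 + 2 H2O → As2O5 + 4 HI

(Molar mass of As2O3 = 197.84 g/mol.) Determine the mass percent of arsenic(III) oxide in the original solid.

93.13 %

n(I2) per titration = 0.03997 × 0.1780 = 7.115 × 10^-3 mol
From the 1:2 ratio, n(As2O3) in each aliquot = 1/2 × 7.115 × 10^-3 = 3.557 × 10^-3 mol
n(As2O3) in the whole flask = 3.557 × 10^-3 × 250.0/20.00 = 0.04447 mol
mass of As2O3 = 0.04447 × 197.84 = 8.797 g
% As2O3 = 8.797 / 9.446 × 100 = 93.13 %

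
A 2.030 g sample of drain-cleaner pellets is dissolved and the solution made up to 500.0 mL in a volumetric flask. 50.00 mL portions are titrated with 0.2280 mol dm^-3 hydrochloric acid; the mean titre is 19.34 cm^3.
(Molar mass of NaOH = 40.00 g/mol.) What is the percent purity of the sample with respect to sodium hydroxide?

86.89 %

NaOH + HCl → NaCl + H2O
n(HCl) per titration = 0.01934 × 0.2280 = 4.410 × 10^-3 mol
n(NaOH) in each aliquot = 4.410 × 10^-3 mol (1:1 ratio)
n(NaOH) in the whole flask = 4.410 × 10^-3 × 500.0/50.00 = 0.04410 mol
mass of NaOH = 0.04410 × 40.00 = 1.764 g
% NaOH = 1.764 / 2.030 × 100 = 86.89 %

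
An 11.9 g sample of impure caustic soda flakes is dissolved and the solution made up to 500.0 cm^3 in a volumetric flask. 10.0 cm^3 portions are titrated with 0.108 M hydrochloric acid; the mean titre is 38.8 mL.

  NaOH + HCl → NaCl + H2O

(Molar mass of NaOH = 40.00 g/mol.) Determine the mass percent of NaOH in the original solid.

n(HCl) per titration = 0.0388 × 0.108 = 4.19 × 10^-3 mol
n(NaOH) in each aliquot = 4.19 × 10^-3 mol (1:1 ratio)
n(NaOH) in the whole flask = 4.19 × 10^-3 × 500.0/10.0 = 0.210 mol
mass of NaOH = 0.210 × 40.00 = 8.38 g
% NaOH = 8.38 / 11.9 × 100 = 70.4 %

70.4 %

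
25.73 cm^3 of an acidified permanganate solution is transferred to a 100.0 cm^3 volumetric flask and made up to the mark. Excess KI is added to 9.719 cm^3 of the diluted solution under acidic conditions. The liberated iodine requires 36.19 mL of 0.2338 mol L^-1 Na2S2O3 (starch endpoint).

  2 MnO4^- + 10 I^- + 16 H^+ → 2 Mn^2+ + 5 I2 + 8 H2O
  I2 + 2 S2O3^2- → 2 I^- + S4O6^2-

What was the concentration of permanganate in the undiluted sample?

0.6767 mol/L

n(S2O3^2-) = 0.03619 × 0.2338 = 8.461 × 10^-3 mol
n(I2) = n(S2O3^2-)/2 = 4.231 × 10^-3 mol
From the 2:5 ratio, n(MnO4^-) in the aliquot = 2/5 × 4.231 × 10^-3 = 1.692 × 10^-3 mol
[MnO4^-]_dilute = 1.692 × 10^-3 / 0.009719 = 0.1741 mol/L
[MnO4^-]_original = 0.1741 × 100.0/25.73 = 0.6767 mol/L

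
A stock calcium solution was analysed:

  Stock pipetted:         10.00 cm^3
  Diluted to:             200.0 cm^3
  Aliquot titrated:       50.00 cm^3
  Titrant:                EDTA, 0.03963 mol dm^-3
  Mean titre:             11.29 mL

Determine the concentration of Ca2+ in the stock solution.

Ca^2+ + EDTA^4- → [Ca(EDTA)]^2-
n(EDTA) = 0.01129 × 0.03963 = 4.474 × 10^-4 mol
n(Ca2+) in the aliquot = 4.474 × 10^-4 mol (1:1 ratio)
[Ca2+]_dilute = 4.474 × 10^-4 / 0.05000 = 0.008948 mol/L
Dilution factor = 200.0 / 10.00 = 20.00
[Ca2+]_stock = 0.008948 × 20.00 = 0.1790 mol/L

0.1790 mol/L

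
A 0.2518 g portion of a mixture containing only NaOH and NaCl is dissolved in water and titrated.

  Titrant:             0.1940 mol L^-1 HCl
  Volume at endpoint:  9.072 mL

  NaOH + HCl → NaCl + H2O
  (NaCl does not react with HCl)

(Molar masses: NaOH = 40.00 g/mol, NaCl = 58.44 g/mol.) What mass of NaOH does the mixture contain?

n(HCl) = 0.009072 × 0.1940 = 1.760 × 10^-3 mol
Let x = n(NaOH), y = n(NaCl).
Titrant: 1x = 1.760 × 10^-3;  mass: 40.00x + 58.44y = 0.2518
Solving, x = 1.760 × 10^-3 mol, y = 3.104 × 10^-3 mol
mass of NaOH = 1.760 × 10^-3 × 40.00 = 0.07040 g

0.07040 g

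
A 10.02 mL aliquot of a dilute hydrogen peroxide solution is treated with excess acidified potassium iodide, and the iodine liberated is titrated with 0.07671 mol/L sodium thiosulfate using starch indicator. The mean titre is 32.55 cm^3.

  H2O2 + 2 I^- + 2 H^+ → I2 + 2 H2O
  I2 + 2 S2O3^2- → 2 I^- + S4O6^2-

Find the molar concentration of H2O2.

n(S2O3^2-) = 0.03255 × 0.07671 = 2.497 × 10^-3 mol
n(I2) = n(S2O3^2-)/2 = 1.248 × 10^-3 mol
n(H2O2) in the aliquot = 1.248 × 10^-3 mol (1:1 ratio)
[H2O2] = 1.248 × 10^-3 / 0.01002 = 0.1246 mol/L

0.1246 mol/L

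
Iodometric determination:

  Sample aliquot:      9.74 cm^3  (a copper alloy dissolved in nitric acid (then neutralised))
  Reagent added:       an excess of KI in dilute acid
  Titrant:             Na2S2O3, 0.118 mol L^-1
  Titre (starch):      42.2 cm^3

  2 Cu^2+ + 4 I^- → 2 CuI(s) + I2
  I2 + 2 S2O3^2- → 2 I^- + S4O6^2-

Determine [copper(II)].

n(S2O3^2-) = 0.0422 × 0.118 = 4.98 × 10^-3 mol
n(I2) = n(S2O3^2-)/2 = 2.49 × 10^-3 mol
From the 2:1 ratio, n(Cu2+) in the aliquot = 2/1 × 2.49 × 10^-3 = 4.98 × 10^-3 mol
[Cu2+] = 4.98 × 10^-3 / 0.00974 = 0.511 mol/L

0.511 mol/L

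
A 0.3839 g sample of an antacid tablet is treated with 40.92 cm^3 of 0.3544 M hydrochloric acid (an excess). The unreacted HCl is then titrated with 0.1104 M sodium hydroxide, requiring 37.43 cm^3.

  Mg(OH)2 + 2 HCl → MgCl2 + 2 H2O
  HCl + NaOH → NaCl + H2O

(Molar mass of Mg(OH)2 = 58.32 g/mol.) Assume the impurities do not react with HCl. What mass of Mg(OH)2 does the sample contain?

0.3024 g

n(HCl) added = 0.04092 × 0.3544 = 0.01450 mol
n(NaOH) used in back-titration = 0.03743 × 0.1104 = 4.132 × 10^-3 mol
n(HCl) left over = 4.132 × 10^-3 mol (1:1 ratio)
n(HCl) consumed by analyte = 0.01450 − 4.132 × 10^-3 = 0.01037 mol
From the 1:2 ratio, n(Mg(OH)2) = 1/2 × 0.01037 = 5.185 × 10^-3 mol
mass of Mg(OH)2 = 5.185 × 10^-3 × 58.32 = 0.3024 g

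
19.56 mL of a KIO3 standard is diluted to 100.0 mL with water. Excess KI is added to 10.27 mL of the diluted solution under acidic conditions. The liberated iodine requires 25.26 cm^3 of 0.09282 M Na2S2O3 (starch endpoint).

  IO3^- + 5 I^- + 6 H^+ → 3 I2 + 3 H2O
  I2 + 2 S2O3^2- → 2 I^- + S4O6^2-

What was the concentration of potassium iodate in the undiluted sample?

0.1945 M

n(S2O3^2-) = 0.02526 × 0.09282 = 2.345 × 10^-3 mol
n(I2) = n(S2O3^2-)/2 = 1.172 × 10^-3 mol
From the 1:3 ratio, n(IO3^-) in the aliquot = 1/3 × 1.172 × 10^-3 = 3.908 × 10^-4 mol
[IO3^-]_dilute = 3.908 × 10^-4 / 0.01027 = 0.03805 mol/L
[IO3^-]_original = 0.03805 × 100.0/19.56 = 0.1945 mol/L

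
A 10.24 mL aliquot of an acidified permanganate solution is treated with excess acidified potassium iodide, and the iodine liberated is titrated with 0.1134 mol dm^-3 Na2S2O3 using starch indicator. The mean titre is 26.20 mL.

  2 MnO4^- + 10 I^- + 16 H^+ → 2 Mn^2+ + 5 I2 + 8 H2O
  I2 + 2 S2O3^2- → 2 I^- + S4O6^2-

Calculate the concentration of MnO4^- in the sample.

n(S2O3^2-) = 0.02620 × 0.1134 = 2.971 × 10^-3 mol
n(I2) = n(S2O3^2-)/2 = 1.486 × 10^-3 mol
From the 2:5 ratio, n(MnO4^-) in the aliquot = 2/5 × 1.486 × 10^-3 = 5.942 × 10^-4 mol
[MnO4^-] = 5.942 × 10^-4 / 0.01024 = 0.05803 mol/L

0.05803 mol/L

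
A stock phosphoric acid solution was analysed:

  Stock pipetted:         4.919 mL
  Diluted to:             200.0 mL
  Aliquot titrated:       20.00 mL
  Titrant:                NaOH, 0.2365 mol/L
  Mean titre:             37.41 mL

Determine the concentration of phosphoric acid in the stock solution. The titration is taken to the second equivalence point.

8.993 mol/L

H3PO4 + 2 NaOH → Na2HPO4 + 2 H2O
n(NaOH) = 0.03741 × 0.2365 = 8.847 × 10^-3 mol
From the 1:2 ratio, n(H3PO4) in the aliquot = 1/2 × 8.847 × 10^-3 = 4.424 × 10^-3 mol
[H3PO4]_dilute = 4.424 × 10^-3 / 0.02000 = 0.2212 mol/L
Dilution factor = 200.0 / 4.919 = 40.66
[H3PO4]_stock = 0.2212 × 40.66 = 8.993 mol/L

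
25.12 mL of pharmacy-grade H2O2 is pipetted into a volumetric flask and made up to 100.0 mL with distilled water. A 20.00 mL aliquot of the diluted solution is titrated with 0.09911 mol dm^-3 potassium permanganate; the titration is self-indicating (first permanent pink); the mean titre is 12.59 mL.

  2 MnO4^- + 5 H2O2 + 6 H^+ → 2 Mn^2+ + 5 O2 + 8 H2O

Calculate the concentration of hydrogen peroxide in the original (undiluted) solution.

n(KMnO4) = 0.01259 × 0.09911 = 1.248 × 10^-3 mol
From the 5:2 ratio, n(H2O2) in the aliquot = 5/2 × 1.248 × 10^-3 = 3.119 × 10^-3 mol
[H2O2]_dilute = 3.119 × 10^-3 / 0.02000 = 0.1560 mol/L
Dilution factor = 100.0 / 25.12 = 3.981
[H2O2]_stock = 0.1560 × 3.981 = 0.6209 mol/L

0.6209 mol/L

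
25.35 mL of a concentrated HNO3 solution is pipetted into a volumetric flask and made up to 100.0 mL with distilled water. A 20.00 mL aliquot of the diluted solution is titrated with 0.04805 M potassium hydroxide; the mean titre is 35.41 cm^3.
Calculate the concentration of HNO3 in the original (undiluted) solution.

0.3356 M

HNO3 + KOH → KNO3 + H2O
n(KOH) = 0.03541 × 0.04805 = 1.701 × 10^-3 mol
n(HNO3) in the aliquot = 1.701 × 10^-3 mol (1:1 ratio)
[HNO3]_dilute = 1.701 × 10^-3 / 0.02000 = 0.08507 mol/L
Dilution factor = 100.0 / 25.35 = 3.945
[HNO3]_stock = 0.08507 × 3.945 = 0.3356 mol/L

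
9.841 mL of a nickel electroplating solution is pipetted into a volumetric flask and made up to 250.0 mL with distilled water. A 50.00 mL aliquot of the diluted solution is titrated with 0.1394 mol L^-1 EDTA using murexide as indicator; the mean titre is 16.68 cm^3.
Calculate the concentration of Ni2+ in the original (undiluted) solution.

Ni^2+ + EDTA^4- → [Ni(EDTA)]^2-
n(EDTA) = 0.01668 × 0.1394 = 2.325 × 10^-3 mol
n(Ni2+) in the aliquot = 2.325 × 10^-3 mol (1:1 ratio)
[Ni2+]_dilute = 2.325 × 10^-3 / 0.05000 = 0.04650 mol/L
Dilution factor = 250.0 / 9.841 = 25.40
[Ni2+]_stock = 0.04650 × 25.40 = 1.181 mol/L

1.181 mol/L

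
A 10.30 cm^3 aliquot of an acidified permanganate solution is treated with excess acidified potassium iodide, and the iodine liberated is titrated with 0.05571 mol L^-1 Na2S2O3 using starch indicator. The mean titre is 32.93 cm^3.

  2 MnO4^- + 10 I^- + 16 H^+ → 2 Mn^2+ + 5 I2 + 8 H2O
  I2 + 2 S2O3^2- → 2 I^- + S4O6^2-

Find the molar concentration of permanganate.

0.03562 mol/L

n(S2O3^2-) = 0.03293 × 0.05571 = 1.835 × 10^-3 mol
n(I2) = n(S2O3^2-)/2 = 9.173 × 10^-4 mol
From the 2:5 ratio, n(MnO4^-) in the aliquot = 2/5 × 9.173 × 10^-4 = 3.669 × 10^-4 mol
[MnO4^-] = 3.669 × 10^-4 / 0.01030 = 0.03562 mol/L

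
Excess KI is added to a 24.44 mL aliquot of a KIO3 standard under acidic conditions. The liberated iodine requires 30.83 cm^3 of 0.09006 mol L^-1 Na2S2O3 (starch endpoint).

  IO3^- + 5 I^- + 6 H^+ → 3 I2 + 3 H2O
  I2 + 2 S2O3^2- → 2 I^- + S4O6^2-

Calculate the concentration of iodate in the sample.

0.01893 mol/L

n(S2O3^2-) = 0.03083 × 0.09006 = 2.777 × 10^-3 mol
n(I2) = n(S2O3^2-)/2 = 1.388 × 10^-3 mol
From the 1:3 ratio, n(IO3^-) in the aliquot = 1/3 × 1.388 × 10^-3 = 4.628 × 10^-4 mol
[IO3^-] = 4.628 × 10^-4 / 0.02444 = 0.01893 mol/L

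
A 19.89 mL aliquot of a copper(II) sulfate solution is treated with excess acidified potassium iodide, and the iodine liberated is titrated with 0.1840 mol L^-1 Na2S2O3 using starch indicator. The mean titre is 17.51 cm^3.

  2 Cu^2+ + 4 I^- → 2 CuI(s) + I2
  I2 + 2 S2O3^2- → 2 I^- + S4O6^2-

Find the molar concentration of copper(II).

0.1620 mol/L

n(S2O3^2-) = 0.01751 × 0.1840 = 3.222 × 10^-3 mol
n(I2) = n(S2O3^2-)/2 = 1.611 × 10^-3 mol
From the 2:1 ratio, n(Cu2+) in the aliquot = 2/1 × 1.611 × 10^-3 = 3.222 × 10^-3 mol
[Cu2+] = 3.222 × 10^-3 / 0.01989 = 0.1620 mol/L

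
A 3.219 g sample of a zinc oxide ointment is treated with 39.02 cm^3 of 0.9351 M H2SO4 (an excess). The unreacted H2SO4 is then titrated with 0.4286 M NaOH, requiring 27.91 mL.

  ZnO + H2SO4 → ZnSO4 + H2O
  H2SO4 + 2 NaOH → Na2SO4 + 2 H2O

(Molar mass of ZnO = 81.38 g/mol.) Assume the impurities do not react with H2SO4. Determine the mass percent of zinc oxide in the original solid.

77.12 %

n(H2SO4) added = 0.03902 × 0.9351 = 0.03649 mol
n(NaOH) used in back-titration = 0.02791 × 0.4286 = 0.01196 mol
From the 1:2 ratio, n(H2SO4) left over = 1/2 × 0.01196 = 5.981 × 10^-3 mol
n(H2SO4) consumed by analyte = 0.03649 − 5.981 × 10^-3 = 0.03051 mol
n(ZnO) = 0.03051 mol (1:1 ratio)
mass of ZnO = 0.03051 × 81.38 = 2.483 g
% ZnO = 2.483 / 3.219 × 100 = 77.12 %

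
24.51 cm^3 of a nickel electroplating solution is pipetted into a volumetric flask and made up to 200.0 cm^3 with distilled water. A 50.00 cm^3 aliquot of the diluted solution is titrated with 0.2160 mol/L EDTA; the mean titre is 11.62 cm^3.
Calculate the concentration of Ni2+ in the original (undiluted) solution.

0.4096 mol/L

Ni^2+ + EDTA^4- → [Ni(EDTA)]^2-
n(EDTA) = 0.01162 × 0.2160 = 2.510 × 10^-3 mol
n(Ni2+) in the aliquot = 2.510 × 10^-3 mol (1:1 ratio)
[Ni2+]_dilute = 2.510 × 10^-3 / 0.05000 = 0.05020 mol/L
Dilution factor = 200.0 / 24.51 = 8.160
[Ni2+]_stock = 0.05020 × 8.160 = 0.4096 mol/L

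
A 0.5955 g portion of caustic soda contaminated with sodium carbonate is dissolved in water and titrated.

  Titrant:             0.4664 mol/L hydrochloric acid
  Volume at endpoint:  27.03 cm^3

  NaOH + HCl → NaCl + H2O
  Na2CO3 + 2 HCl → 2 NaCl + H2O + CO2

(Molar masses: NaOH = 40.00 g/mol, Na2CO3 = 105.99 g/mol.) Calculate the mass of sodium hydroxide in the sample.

0.2235 g

n(HCl) = 0.02703 × 0.4664 = 0.01261 mol
Let x = n(NaOH), y = n(Na2CO3).
Titrant: 1x + 2y = 0.01261;  mass: 40.00x + 105.99y = 0.5955
Solving, x = 5.587 × 10^-3 mol, y = 3.510 × 10^-3 mol
mass of NaOH = 5.587 × 10^-3 × 40.00 = 0.2235 g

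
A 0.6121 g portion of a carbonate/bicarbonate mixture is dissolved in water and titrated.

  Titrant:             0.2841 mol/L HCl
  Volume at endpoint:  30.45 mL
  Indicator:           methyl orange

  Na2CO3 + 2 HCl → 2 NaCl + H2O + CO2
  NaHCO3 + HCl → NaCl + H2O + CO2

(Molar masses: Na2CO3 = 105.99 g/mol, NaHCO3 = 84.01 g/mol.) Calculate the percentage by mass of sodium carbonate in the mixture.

n(HCl) = 0.03045 × 0.2841 = 8.651 × 10^-3 mol
Let x = n(Na2CO3), y = n(NaHCO3).
Titrant: 2x + 1y = 8.651 × 10^-3;  mass: 105.99x + 84.01y = 0.6121
Solving, x = 1.848 × 10^-3 mol, y = 4.954 × 10^-3 mol
mass of Na2CO3 = 1.848 × 10^-3 × 105.99 = 0.1959 g
% Na2CO3 = 0.1959 / 0.6121 × 100 = 32.01 %

32.01 %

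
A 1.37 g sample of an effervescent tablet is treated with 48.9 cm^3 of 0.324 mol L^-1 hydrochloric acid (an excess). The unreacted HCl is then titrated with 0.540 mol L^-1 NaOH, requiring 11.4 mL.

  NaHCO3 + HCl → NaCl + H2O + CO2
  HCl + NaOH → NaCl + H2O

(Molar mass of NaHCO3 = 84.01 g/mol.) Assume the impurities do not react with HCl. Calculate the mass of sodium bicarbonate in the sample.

n(HCl) added = 0.0489 × 0.324 = 0.0158 mol
n(NaOH) used in back-titration = 0.0114 × 0.540 = 6.16 × 10^-3 mol
n(HCl) left over = 6.16 × 10^-3 mol (1:1 ratio)
n(HCl) consumed by analyte = 0.0158 − 6.16 × 10^-3 = 9.69 × 10^-3 mol
n(NaHCO3) = 9.69 × 10^-3 mol (1:1 ratio)
mass of NaHCO3 = 9.69 × 10^-3 × 84.01 = 0.814 g

0.814 g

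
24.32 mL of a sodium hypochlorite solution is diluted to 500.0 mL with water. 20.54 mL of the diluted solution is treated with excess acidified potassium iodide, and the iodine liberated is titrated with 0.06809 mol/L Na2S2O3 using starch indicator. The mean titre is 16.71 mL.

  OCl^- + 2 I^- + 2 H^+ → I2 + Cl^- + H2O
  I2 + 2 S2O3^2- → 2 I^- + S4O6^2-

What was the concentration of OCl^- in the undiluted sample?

n(S2O3^2-) = 0.01671 × 0.06809 = 1.138 × 10^-3 mol
n(I2) = n(S2O3^2-)/2 = 5.689 × 10^-4 mol
n(OCl^-) in the aliquot = 5.689 × 10^-4 mol (1:1 ratio)
[OCl^-]_dilute = 5.689 × 10^-4 / 0.02054 = 0.02770 mol/L
[OCl^-]_original = 0.02770 × 500.0/24.32 = 0.5694 mol/L

0.5694 mol/L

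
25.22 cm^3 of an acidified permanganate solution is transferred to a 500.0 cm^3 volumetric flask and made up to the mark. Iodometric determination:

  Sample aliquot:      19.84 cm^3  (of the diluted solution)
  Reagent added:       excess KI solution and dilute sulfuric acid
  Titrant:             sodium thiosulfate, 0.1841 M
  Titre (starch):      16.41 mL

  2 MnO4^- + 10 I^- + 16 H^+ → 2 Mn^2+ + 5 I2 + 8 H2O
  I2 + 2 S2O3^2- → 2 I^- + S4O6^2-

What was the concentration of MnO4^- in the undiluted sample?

0.6038 M

n(S2O3^2-) = 0.01641 × 0.1841 = 3.021 × 10^-3 mol
n(I2) = n(S2O3^2-)/2 = 1.511 × 10^-3 mol
From the 2:5 ratio, n(MnO4^-) in the aliquot = 2/5 × 1.511 × 10^-3 = 6.042 × 10^-4 mol
[MnO4^-]_dilute = 6.042 × 10^-4 / 0.01984 = 0.03045 mol/L
[MnO4^-]_original = 0.03045 × 500.0/25.22 = 0.6038 mol/L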